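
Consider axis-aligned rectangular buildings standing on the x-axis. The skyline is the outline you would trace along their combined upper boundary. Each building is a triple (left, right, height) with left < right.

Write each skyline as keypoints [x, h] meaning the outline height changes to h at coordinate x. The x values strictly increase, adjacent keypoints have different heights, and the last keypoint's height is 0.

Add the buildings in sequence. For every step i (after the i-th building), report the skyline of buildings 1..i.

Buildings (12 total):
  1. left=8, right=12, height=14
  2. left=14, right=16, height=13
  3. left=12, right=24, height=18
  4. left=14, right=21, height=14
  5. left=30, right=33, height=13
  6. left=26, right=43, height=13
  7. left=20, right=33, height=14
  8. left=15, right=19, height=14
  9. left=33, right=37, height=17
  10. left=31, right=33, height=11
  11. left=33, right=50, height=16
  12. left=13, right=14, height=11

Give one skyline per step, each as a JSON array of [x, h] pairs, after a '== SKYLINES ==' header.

== SKYLINES ==
[[8,14],[12,0]]
[[8,14],[12,0],[14,13],[16,0]]
[[8,14],[12,18],[24,0]]
[[8,14],[12,18],[24,0]]
[[8,14],[12,18],[24,0],[30,13],[33,0]]
[[8,14],[12,18],[24,0],[26,13],[43,0]]
[[8,14],[12,18],[24,14],[33,13],[43,0]]
[[8,14],[12,18],[24,14],[33,13],[43,0]]
[[8,14],[12,18],[24,14],[33,17],[37,13],[43,0]]
[[8,14],[12,18],[24,14],[33,17],[37,13],[43,0]]
[[8,14],[12,18],[24,14],[33,17],[37,16],[50,0]]
[[8,14],[12,18],[24,14],[33,17],[37,16],[50,0]]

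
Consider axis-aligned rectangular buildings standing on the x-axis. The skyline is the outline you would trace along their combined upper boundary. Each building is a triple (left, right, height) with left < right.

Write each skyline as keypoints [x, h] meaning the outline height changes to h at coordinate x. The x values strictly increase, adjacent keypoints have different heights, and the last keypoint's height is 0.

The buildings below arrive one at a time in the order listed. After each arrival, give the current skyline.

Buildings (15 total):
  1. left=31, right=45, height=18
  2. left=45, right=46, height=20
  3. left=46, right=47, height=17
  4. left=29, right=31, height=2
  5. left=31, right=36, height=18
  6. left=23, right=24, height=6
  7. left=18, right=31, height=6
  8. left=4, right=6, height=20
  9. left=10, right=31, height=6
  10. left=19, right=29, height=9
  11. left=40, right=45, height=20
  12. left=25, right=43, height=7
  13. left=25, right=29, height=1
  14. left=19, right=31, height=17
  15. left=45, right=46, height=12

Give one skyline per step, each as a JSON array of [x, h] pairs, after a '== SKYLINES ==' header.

== SKYLINES ==
[[31,18],[45,0]]
[[31,18],[45,20],[46,0]]
[[31,18],[45,20],[46,17],[47,0]]
[[29,2],[31,18],[45,20],[46,17],[47,0]]
[[29,2],[31,18],[45,20],[46,17],[47,0]]
[[23,6],[24,0],[29,2],[31,18],[45,20],[46,17],[47,0]]
[[18,6],[31,18],[45,20],[46,17],[47,0]]
[[4,20],[6,0],[18,6],[31,18],[45,20],[46,17],[47,0]]
[[4,20],[6,0],[10,6],[31,18],[45,20],[46,17],[47,0]]
[[4,20],[6,0],[10,6],[19,9],[29,6],[31,18],[45,20],[46,17],[47,0]]
[[4,20],[6,0],[10,6],[19,9],[29,6],[31,18],[40,20],[46,17],[47,0]]
[[4,20],[6,0],[10,6],[19,9],[29,7],[31,18],[40,20],[46,17],[47,0]]
[[4,20],[6,0],[10,6],[19,9],[29,7],[31,18],[40,20],[46,17],[47,0]]
[[4,20],[6,0],[10,6],[19,17],[31,18],[40,20],[46,17],[47,0]]
[[4,20],[6,0],[10,6],[19,17],[31,18],[40,20],[46,17],[47,0]]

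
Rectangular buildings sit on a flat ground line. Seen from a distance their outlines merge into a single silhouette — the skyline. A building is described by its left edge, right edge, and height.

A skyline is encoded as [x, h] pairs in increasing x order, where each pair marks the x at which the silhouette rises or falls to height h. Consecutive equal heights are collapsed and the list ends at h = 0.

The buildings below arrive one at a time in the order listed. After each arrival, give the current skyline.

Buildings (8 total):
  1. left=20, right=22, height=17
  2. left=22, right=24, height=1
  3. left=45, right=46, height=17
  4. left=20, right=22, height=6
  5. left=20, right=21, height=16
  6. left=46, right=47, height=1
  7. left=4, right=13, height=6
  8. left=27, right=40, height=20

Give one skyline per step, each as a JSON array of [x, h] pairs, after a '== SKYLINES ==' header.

== SKYLINES ==
[[20,17],[22,0]]
[[20,17],[22,1],[24,0]]
[[20,17],[22,1],[24,0],[45,17],[46,0]]
[[20,17],[22,1],[24,0],[45,17],[46,0]]
[[20,17],[22,1],[24,0],[45,17],[46,0]]
[[20,17],[22,1],[24,0],[45,17],[46,1],[47,0]]
[[4,6],[13,0],[20,17],[22,1],[24,0],[45,17],[46,1],[47,0]]
[[4,6],[13,0],[20,17],[22,1],[24,0],[27,20],[40,0],[45,17],[46,1],[47,0]]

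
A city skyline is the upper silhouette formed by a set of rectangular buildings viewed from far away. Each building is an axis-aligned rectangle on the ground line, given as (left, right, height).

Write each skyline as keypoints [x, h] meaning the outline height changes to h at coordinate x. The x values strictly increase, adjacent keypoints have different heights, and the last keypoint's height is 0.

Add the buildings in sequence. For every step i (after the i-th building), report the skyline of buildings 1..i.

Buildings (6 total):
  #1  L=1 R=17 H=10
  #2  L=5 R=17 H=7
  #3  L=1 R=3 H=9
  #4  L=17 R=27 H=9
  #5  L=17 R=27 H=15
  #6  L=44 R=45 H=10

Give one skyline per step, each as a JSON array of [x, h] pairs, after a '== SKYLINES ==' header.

== SKYLINES ==
[[1,10],[17,0]]
[[1,10],[17,0]]
[[1,10],[17,0]]
[[1,10],[17,9],[27,0]]
[[1,10],[17,15],[27,0]]
[[1,10],[17,15],[27,0],[44,10],[45,0]]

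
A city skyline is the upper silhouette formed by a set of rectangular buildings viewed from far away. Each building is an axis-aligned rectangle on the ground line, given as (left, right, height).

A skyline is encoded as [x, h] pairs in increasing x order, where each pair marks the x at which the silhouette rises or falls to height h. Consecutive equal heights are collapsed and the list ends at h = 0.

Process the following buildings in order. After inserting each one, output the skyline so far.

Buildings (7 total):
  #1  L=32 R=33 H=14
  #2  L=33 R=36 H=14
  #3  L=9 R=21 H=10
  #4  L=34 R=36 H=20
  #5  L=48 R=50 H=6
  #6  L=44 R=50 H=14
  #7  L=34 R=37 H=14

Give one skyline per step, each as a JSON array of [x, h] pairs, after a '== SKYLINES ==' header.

== SKYLINES ==
[[32,14],[33,0]]
[[32,14],[36,0]]
[[9,10],[21,0],[32,14],[36,0]]
[[9,10],[21,0],[32,14],[34,20],[36,0]]
[[9,10],[21,0],[32,14],[34,20],[36,0],[48,6],[50,0]]
[[9,10],[21,0],[32,14],[34,20],[36,0],[44,14],[50,0]]
[[9,10],[21,0],[32,14],[34,20],[36,14],[37,0],[44,14],[50,0]]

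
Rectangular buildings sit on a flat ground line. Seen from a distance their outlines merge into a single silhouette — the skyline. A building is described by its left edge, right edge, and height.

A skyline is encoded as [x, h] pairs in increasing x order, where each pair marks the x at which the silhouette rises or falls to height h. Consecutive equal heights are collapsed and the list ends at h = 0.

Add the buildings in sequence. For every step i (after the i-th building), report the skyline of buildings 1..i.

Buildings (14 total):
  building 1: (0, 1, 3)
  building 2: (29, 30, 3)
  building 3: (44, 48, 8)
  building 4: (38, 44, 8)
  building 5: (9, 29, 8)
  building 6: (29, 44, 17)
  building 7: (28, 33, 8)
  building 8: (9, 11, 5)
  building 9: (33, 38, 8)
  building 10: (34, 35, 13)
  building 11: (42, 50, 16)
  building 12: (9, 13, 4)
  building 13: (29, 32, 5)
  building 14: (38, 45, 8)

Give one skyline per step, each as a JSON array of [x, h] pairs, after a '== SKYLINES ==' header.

== SKYLINES ==
[[0,3],[1,0]]
[[0,3],[1,0],[29,3],[30,0]]
[[0,3],[1,0],[29,3],[30,0],[44,8],[48,0]]
[[0,3],[1,0],[29,3],[30,0],[38,8],[48,0]]
[[0,3],[1,0],[9,8],[29,3],[30,0],[38,8],[48,0]]
[[0,3],[1,0],[9,8],[29,17],[44,8],[48,0]]
[[0,3],[1,0],[9,8],[29,17],[44,8],[48,0]]
[[0,3],[1,0],[9,8],[29,17],[44,8],[48,0]]
[[0,3],[1,0],[9,8],[29,17],[44,8],[48,0]]
[[0,3],[1,0],[9,8],[29,17],[44,8],[48,0]]
[[0,3],[1,0],[9,8],[29,17],[44,16],[50,0]]
[[0,3],[1,0],[9,8],[29,17],[44,16],[50,0]]
[[0,3],[1,0],[9,8],[29,17],[44,16],[50,0]]
[[0,3],[1,0],[9,8],[29,17],[44,16],[50,0]]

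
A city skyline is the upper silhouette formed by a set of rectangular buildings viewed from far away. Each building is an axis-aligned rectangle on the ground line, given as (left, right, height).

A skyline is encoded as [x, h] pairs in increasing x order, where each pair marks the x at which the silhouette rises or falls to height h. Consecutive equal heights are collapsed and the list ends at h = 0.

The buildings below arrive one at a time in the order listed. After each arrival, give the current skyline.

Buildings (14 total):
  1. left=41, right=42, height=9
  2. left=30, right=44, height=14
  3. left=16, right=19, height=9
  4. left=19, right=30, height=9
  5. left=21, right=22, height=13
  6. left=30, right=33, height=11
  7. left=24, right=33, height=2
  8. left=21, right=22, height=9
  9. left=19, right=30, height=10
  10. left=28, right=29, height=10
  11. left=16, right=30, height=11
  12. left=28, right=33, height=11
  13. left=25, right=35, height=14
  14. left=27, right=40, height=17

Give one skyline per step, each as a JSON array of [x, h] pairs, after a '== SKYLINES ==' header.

== SKYLINES ==
[[41,9],[42,0]]
[[30,14],[44,0]]
[[16,9],[19,0],[30,14],[44,0]]
[[16,9],[30,14],[44,0]]
[[16,9],[21,13],[22,9],[30,14],[44,0]]
[[16,9],[21,13],[22,9],[30,14],[44,0]]
[[16,9],[21,13],[22,9],[30,14],[44,0]]
[[16,9],[21,13],[22,9],[30,14],[44,0]]
[[16,9],[19,10],[21,13],[22,10],[30,14],[44,0]]
[[16,9],[19,10],[21,13],[22,10],[30,14],[44,0]]
[[16,11],[21,13],[22,11],[30,14],[44,0]]
[[16,11],[21,13],[22,11],[30,14],[44,0]]
[[16,11],[21,13],[22,11],[25,14],[44,0]]
[[16,11],[21,13],[22,11],[25,14],[27,17],[40,14],[44,0]]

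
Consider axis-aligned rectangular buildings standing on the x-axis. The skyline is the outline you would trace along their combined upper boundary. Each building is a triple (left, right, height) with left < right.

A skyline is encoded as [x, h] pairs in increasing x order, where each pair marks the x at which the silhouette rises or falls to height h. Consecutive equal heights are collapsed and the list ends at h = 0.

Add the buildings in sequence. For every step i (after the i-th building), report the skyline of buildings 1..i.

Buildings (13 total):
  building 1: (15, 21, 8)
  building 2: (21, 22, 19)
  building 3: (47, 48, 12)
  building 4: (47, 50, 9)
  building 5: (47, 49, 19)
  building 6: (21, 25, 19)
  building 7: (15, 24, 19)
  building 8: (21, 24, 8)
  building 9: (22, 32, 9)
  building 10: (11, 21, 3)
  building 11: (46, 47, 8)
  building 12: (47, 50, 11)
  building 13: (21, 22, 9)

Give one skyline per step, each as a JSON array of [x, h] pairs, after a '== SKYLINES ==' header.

== SKYLINES ==
[[15,8],[21,0]]
[[15,8],[21,19],[22,0]]
[[15,8],[21,19],[22,0],[47,12],[48,0]]
[[15,8],[21,19],[22,0],[47,12],[48,9],[50,0]]
[[15,8],[21,19],[22,0],[47,19],[49,9],[50,0]]
[[15,8],[21,19],[25,0],[47,19],[49,9],[50,0]]
[[15,19],[25,0],[47,19],[49,9],[50,0]]
[[15,19],[25,0],[47,19],[49,9],[50,0]]
[[15,19],[25,9],[32,0],[47,19],[49,9],[50,0]]
[[11,3],[15,19],[25,9],[32,0],[47,19],[49,9],[50,0]]
[[11,3],[15,19],[25,9],[32,0],[46,8],[47,19],[49,9],[50,0]]
[[11,3],[15,19],[25,9],[32,0],[46,8],[47,19],[49,11],[50,0]]
[[11,3],[15,19],[25,9],[32,0],[46,8],[47,19],[49,11],[50,0]]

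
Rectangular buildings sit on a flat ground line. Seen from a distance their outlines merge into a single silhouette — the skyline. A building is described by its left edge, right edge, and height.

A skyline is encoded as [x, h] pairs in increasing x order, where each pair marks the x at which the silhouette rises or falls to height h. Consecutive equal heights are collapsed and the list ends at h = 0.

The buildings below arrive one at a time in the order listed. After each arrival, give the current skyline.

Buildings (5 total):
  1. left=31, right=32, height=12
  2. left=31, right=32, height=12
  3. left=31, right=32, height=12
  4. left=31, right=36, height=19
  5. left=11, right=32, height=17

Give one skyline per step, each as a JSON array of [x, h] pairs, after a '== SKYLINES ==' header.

== SKYLINES ==
[[31,12],[32,0]]
[[31,12],[32,0]]
[[31,12],[32,0]]
[[31,19],[36,0]]
[[11,17],[31,19],[36,0]]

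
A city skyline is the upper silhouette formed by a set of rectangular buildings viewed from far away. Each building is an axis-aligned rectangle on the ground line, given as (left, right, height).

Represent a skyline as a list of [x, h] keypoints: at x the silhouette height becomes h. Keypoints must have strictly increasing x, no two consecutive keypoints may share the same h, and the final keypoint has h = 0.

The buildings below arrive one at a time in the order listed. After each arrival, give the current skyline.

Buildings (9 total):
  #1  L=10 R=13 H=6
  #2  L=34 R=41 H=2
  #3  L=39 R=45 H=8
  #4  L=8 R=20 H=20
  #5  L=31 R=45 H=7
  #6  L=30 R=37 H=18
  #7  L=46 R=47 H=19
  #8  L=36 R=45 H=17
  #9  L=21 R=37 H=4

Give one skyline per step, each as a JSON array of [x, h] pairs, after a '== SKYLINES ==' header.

== SKYLINES ==
[[10,6],[13,0]]
[[10,6],[13,0],[34,2],[41,0]]
[[10,6],[13,0],[34,2],[39,8],[45,0]]
[[8,20],[20,0],[34,2],[39,8],[45,0]]
[[8,20],[20,0],[31,7],[39,8],[45,0]]
[[8,20],[20,0],[30,18],[37,7],[39,8],[45,0]]
[[8,20],[20,0],[30,18],[37,7],[39,8],[45,0],[46,19],[47,0]]
[[8,20],[20,0],[30,18],[37,17],[45,0],[46,19],[47,0]]
[[8,20],[20,0],[21,4],[30,18],[37,17],[45,0],[46,19],[47,0]]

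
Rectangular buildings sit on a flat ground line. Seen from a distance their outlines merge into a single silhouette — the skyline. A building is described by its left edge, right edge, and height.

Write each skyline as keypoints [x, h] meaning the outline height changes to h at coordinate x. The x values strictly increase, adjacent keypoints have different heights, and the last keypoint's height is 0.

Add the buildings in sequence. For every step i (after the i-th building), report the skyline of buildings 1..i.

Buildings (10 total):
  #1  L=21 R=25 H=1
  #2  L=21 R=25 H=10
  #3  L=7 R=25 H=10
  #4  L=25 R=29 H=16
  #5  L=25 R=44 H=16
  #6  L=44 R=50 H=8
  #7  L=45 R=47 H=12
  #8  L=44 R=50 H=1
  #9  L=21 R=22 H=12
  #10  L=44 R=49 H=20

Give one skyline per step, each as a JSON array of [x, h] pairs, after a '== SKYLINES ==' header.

== SKYLINES ==
[[21,1],[25,0]]
[[21,10],[25,0]]
[[7,10],[25,0]]
[[7,10],[25,16],[29,0]]
[[7,10],[25,16],[44,0]]
[[7,10],[25,16],[44,8],[50,0]]
[[7,10],[25,16],[44,8],[45,12],[47,8],[50,0]]
[[7,10],[25,16],[44,8],[45,12],[47,8],[50,0]]
[[7,10],[21,12],[22,10],[25,16],[44,8],[45,12],[47,8],[50,0]]
[[7,10],[21,12],[22,10],[25,16],[44,20],[49,8],[50,0]]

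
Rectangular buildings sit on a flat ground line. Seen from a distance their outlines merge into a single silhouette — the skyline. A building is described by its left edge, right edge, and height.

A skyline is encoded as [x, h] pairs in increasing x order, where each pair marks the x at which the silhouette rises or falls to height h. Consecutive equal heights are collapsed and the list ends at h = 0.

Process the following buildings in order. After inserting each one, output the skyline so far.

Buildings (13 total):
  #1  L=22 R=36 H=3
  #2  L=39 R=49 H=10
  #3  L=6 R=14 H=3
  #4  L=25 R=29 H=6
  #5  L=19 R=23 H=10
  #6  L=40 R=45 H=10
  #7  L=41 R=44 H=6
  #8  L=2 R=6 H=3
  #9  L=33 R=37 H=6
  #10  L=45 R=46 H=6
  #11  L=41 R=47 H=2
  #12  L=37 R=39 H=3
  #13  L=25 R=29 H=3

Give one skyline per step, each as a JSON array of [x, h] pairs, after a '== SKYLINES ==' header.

== SKYLINES ==
[[22,3],[36,0]]
[[22,3],[36,0],[39,10],[49,0]]
[[6,3],[14,0],[22,3],[36,0],[39,10],[49,0]]
[[6,3],[14,0],[22,3],[25,6],[29,3],[36,0],[39,10],[49,0]]
[[6,3],[14,0],[19,10],[23,3],[25,6],[29,3],[36,0],[39,10],[49,0]]
[[6,3],[14,0],[19,10],[23,3],[25,6],[29,3],[36,0],[39,10],[49,0]]
[[6,3],[14,0],[19,10],[23,3],[25,6],[29,3],[36,0],[39,10],[49,0]]
[[2,3],[14,0],[19,10],[23,3],[25,6],[29,3],[36,0],[39,10],[49,0]]
[[2,3],[14,0],[19,10],[23,3],[25,6],[29,3],[33,6],[37,0],[39,10],[49,0]]
[[2,3],[14,0],[19,10],[23,3],[25,6],[29,3],[33,6],[37,0],[39,10],[49,0]]
[[2,3],[14,0],[19,10],[23,3],[25,6],[29,3],[33,6],[37,0],[39,10],[49,0]]
[[2,3],[14,0],[19,10],[23,3],[25,6],[29,3],[33,6],[37,3],[39,10],[49,0]]
[[2,3],[14,0],[19,10],[23,3],[25,6],[29,3],[33,6],[37,3],[39,10],[49,0]]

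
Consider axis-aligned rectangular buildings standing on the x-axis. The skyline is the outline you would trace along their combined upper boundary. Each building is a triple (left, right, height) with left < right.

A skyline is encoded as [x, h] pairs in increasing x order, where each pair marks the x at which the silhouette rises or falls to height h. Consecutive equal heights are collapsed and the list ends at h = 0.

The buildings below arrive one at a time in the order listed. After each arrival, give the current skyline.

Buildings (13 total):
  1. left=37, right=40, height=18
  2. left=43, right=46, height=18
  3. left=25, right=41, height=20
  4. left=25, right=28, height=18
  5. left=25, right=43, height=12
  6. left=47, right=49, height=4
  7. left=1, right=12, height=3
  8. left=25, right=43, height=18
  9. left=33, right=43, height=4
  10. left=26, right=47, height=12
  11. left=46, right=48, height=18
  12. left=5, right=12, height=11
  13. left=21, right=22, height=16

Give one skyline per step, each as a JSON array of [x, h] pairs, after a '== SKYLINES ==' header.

== SKYLINES ==
[[37,18],[40,0]]
[[37,18],[40,0],[43,18],[46,0]]
[[25,20],[41,0],[43,18],[46,0]]
[[25,20],[41,0],[43,18],[46,0]]
[[25,20],[41,12],[43,18],[46,0]]
[[25,20],[41,12],[43,18],[46,0],[47,4],[49,0]]
[[1,3],[12,0],[25,20],[41,12],[43,18],[46,0],[47,4],[49,0]]
[[1,3],[12,0],[25,20],[41,18],[46,0],[47,4],[49,0]]
[[1,3],[12,0],[25,20],[41,18],[46,0],[47,4],[49,0]]
[[1,3],[12,0],[25,20],[41,18],[46,12],[47,4],[49,0]]
[[1,3],[12,0],[25,20],[41,18],[48,4],[49,0]]
[[1,3],[5,11],[12,0],[25,20],[41,18],[48,4],[49,0]]
[[1,3],[5,11],[12,0],[21,16],[22,0],[25,20],[41,18],[48,4],[49,0]]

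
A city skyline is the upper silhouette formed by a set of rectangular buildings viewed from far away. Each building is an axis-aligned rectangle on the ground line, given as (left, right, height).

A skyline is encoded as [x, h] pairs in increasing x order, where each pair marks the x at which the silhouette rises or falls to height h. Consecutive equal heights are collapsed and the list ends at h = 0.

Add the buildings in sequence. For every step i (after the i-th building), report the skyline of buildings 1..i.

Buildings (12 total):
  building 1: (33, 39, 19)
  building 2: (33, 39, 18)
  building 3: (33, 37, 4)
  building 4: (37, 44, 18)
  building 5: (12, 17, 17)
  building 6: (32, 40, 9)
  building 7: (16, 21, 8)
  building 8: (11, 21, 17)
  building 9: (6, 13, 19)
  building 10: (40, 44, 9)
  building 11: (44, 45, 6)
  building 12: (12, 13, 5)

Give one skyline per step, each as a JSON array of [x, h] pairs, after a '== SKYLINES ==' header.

== SKYLINES ==
[[33,19],[39,0]]
[[33,19],[39,0]]
[[33,19],[39,0]]
[[33,19],[39,18],[44,0]]
[[12,17],[17,0],[33,19],[39,18],[44,0]]
[[12,17],[17,0],[32,9],[33,19],[39,18],[44,0]]
[[12,17],[17,8],[21,0],[32,9],[33,19],[39,18],[44,0]]
[[11,17],[21,0],[32,9],[33,19],[39,18],[44,0]]
[[6,19],[13,17],[21,0],[32,9],[33,19],[39,18],[44,0]]
[[6,19],[13,17],[21,0],[32,9],[33,19],[39,18],[44,0]]
[[6,19],[13,17],[21,0],[32,9],[33,19],[39,18],[44,6],[45,0]]
[[6,19],[13,17],[21,0],[32,9],[33,19],[39,18],[44,6],[45,0]]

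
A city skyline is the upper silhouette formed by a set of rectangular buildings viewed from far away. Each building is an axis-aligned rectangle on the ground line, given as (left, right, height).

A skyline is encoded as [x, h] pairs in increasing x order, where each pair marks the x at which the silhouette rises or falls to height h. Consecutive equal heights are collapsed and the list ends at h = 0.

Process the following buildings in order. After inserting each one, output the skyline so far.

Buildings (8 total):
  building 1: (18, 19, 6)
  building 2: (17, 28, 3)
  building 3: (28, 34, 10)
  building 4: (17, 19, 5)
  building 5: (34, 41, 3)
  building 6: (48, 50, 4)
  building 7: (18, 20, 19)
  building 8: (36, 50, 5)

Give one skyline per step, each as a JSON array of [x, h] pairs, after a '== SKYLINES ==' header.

== SKYLINES ==
[[18,6],[19,0]]
[[17,3],[18,6],[19,3],[28,0]]
[[17,3],[18,6],[19,3],[28,10],[34,0]]
[[17,5],[18,6],[19,3],[28,10],[34,0]]
[[17,5],[18,6],[19,3],[28,10],[34,3],[41,0]]
[[17,5],[18,6],[19,3],[28,10],[34,3],[41,0],[48,4],[50,0]]
[[17,5],[18,19],[20,3],[28,10],[34,3],[41,0],[48,4],[50,0]]
[[17,5],[18,19],[20,3],[28,10],[34,3],[36,5],[50,0]]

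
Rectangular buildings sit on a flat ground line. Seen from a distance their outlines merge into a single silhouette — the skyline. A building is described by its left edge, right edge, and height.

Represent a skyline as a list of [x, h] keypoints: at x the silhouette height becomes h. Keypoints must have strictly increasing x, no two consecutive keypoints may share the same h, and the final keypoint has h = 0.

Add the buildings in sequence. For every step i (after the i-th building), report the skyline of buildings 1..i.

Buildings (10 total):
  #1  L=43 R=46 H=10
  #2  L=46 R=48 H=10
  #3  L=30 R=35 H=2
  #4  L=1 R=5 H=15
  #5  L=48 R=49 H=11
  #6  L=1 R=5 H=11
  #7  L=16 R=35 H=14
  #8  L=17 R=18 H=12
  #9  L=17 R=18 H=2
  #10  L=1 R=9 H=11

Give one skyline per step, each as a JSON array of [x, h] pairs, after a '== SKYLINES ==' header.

== SKYLINES ==
[[43,10],[46,0]]
[[43,10],[48,0]]
[[30,2],[35,0],[43,10],[48,0]]
[[1,15],[5,0],[30,2],[35,0],[43,10],[48,0]]
[[1,15],[5,0],[30,2],[35,0],[43,10],[48,11],[49,0]]
[[1,15],[5,0],[30,2],[35,0],[43,10],[48,11],[49,0]]
[[1,15],[5,0],[16,14],[35,0],[43,10],[48,11],[49,0]]
[[1,15],[5,0],[16,14],[35,0],[43,10],[48,11],[49,0]]
[[1,15],[5,0],[16,14],[35,0],[43,10],[48,11],[49,0]]
[[1,15],[5,11],[9,0],[16,14],[35,0],[43,10],[48,11],[49,0]]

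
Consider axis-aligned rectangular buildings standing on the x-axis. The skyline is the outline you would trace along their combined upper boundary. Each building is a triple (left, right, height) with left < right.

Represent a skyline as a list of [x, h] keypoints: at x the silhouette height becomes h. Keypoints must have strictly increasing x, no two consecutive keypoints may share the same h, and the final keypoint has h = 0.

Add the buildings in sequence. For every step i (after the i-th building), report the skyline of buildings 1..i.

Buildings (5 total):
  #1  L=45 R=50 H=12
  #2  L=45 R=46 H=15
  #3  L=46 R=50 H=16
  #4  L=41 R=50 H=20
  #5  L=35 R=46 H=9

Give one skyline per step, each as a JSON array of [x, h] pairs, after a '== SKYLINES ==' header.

== SKYLINES ==
[[45,12],[50,0]]
[[45,15],[46,12],[50,0]]
[[45,15],[46,16],[50,0]]
[[41,20],[50,0]]
[[35,9],[41,20],[50,0]]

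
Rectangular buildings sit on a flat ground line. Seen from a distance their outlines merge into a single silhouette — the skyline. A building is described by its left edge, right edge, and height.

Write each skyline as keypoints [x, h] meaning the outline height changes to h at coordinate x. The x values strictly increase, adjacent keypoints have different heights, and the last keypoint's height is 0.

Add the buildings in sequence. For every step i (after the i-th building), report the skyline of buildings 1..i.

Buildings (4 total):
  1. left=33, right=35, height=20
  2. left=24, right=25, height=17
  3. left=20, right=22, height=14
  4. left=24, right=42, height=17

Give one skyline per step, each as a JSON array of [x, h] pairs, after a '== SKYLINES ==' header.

== SKYLINES ==
[[33,20],[35,0]]
[[24,17],[25,0],[33,20],[35,0]]
[[20,14],[22,0],[24,17],[25,0],[33,20],[35,0]]
[[20,14],[22,0],[24,17],[33,20],[35,17],[42,0]]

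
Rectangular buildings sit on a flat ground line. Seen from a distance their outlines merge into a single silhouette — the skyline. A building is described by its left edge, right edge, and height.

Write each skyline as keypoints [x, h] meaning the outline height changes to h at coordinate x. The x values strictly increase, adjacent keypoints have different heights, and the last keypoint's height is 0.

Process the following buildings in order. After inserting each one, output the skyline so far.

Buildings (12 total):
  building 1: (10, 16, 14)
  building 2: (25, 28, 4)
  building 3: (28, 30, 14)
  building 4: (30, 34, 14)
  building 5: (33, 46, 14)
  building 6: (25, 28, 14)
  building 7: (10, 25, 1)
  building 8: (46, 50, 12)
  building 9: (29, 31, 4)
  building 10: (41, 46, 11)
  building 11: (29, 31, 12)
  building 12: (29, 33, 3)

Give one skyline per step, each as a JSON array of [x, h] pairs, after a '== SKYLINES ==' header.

== SKYLINES ==
[[10,14],[16,0]]
[[10,14],[16,0],[25,4],[28,0]]
[[10,14],[16,0],[25,4],[28,14],[30,0]]
[[10,14],[16,0],[25,4],[28,14],[34,0]]
[[10,14],[16,0],[25,4],[28,14],[46,0]]
[[10,14],[16,0],[25,14],[46,0]]
[[10,14],[16,1],[25,14],[46,0]]
[[10,14],[16,1],[25,14],[46,12],[50,0]]
[[10,14],[16,1],[25,14],[46,12],[50,0]]
[[10,14],[16,1],[25,14],[46,12],[50,0]]
[[10,14],[16,1],[25,14],[46,12],[50,0]]
[[10,14],[16,1],[25,14],[46,12],[50,0]]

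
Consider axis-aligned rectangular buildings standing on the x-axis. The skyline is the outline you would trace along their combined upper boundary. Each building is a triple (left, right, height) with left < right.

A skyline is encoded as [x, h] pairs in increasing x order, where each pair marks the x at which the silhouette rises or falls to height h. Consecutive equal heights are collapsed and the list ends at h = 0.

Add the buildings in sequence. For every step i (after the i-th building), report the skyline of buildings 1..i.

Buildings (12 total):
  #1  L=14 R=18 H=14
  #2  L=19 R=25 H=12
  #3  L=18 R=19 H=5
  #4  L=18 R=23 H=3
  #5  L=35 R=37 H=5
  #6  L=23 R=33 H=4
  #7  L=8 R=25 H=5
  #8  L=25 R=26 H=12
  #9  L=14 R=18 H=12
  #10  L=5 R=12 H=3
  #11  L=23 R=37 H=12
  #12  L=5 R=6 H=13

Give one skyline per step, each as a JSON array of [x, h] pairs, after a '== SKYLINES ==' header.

== SKYLINES ==
[[14,14],[18,0]]
[[14,14],[18,0],[19,12],[25,0]]
[[14,14],[18,5],[19,12],[25,0]]
[[14,14],[18,5],[19,12],[25,0]]
[[14,14],[18,5],[19,12],[25,0],[35,5],[37,0]]
[[14,14],[18,5],[19,12],[25,4],[33,0],[35,5],[37,0]]
[[8,5],[14,14],[18,5],[19,12],[25,4],[33,0],[35,5],[37,0]]
[[8,5],[14,14],[18,5],[19,12],[26,4],[33,0],[35,5],[37,0]]
[[8,5],[14,14],[18,5],[19,12],[26,4],[33,0],[35,5],[37,0]]
[[5,3],[8,5],[14,14],[18,5],[19,12],[26,4],[33,0],[35,5],[37,0]]
[[5,3],[8,5],[14,14],[18,5],[19,12],[37,0]]
[[5,13],[6,3],[8,5],[14,14],[18,5],[19,12],[37,0]]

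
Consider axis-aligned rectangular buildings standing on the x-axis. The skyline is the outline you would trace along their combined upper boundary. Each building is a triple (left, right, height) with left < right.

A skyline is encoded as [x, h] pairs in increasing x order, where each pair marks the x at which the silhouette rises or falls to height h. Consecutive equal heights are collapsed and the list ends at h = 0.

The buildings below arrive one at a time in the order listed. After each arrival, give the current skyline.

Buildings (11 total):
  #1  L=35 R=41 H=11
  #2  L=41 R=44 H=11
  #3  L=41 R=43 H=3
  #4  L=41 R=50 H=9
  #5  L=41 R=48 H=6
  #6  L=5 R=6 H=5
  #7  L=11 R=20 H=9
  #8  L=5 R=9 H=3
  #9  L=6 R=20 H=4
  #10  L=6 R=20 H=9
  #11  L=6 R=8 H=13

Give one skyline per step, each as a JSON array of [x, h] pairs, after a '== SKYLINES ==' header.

== SKYLINES ==
[[35,11],[41,0]]
[[35,11],[44,0]]
[[35,11],[44,0]]
[[35,11],[44,9],[50,0]]
[[35,11],[44,9],[50,0]]
[[5,5],[6,0],[35,11],[44,9],[50,0]]
[[5,5],[6,0],[11,9],[20,0],[35,11],[44,9],[50,0]]
[[5,5],[6,3],[9,0],[11,9],[20,0],[35,11],[44,9],[50,0]]
[[5,5],[6,4],[11,9],[20,0],[35,11],[44,9],[50,0]]
[[5,5],[6,9],[20,0],[35,11],[44,9],[50,0]]
[[5,5],[6,13],[8,9],[20,0],[35,11],[44,9],[50,0]]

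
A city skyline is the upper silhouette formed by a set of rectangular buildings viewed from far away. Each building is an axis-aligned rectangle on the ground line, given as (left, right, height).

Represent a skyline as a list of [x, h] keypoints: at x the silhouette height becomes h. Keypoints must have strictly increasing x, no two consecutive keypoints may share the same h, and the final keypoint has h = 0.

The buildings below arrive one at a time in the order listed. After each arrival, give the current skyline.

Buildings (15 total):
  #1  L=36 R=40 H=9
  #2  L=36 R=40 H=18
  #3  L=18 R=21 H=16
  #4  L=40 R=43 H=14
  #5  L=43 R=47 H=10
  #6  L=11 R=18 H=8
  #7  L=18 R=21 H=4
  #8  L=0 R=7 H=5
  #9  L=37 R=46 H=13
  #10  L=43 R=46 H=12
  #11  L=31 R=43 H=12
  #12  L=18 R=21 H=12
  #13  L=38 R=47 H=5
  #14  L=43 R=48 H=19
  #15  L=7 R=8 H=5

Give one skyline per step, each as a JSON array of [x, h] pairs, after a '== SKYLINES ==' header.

== SKYLINES ==
[[36,9],[40,0]]
[[36,18],[40,0]]
[[18,16],[21,0],[36,18],[40,0]]
[[18,16],[21,0],[36,18],[40,14],[43,0]]
[[18,16],[21,0],[36,18],[40,14],[43,10],[47,0]]
[[11,8],[18,16],[21,0],[36,18],[40,14],[43,10],[47,0]]
[[11,8],[18,16],[21,0],[36,18],[40,14],[43,10],[47,0]]
[[0,5],[7,0],[11,8],[18,16],[21,0],[36,18],[40,14],[43,10],[47,0]]
[[0,5],[7,0],[11,8],[18,16],[21,0],[36,18],[40,14],[43,13],[46,10],[47,0]]
[[0,5],[7,0],[11,8],[18,16],[21,0],[36,18],[40,14],[43,13],[46,10],[47,0]]
[[0,5],[7,0],[11,8],[18,16],[21,0],[31,12],[36,18],[40,14],[43,13],[46,10],[47,0]]
[[0,5],[7,0],[11,8],[18,16],[21,0],[31,12],[36,18],[40,14],[43,13],[46,10],[47,0]]
[[0,5],[7,0],[11,8],[18,16],[21,0],[31,12],[36,18],[40,14],[43,13],[46,10],[47,0]]
[[0,5],[7,0],[11,8],[18,16],[21,0],[31,12],[36,18],[40,14],[43,19],[48,0]]
[[0,5],[8,0],[11,8],[18,16],[21,0],[31,12],[36,18],[40,14],[43,19],[48,0]]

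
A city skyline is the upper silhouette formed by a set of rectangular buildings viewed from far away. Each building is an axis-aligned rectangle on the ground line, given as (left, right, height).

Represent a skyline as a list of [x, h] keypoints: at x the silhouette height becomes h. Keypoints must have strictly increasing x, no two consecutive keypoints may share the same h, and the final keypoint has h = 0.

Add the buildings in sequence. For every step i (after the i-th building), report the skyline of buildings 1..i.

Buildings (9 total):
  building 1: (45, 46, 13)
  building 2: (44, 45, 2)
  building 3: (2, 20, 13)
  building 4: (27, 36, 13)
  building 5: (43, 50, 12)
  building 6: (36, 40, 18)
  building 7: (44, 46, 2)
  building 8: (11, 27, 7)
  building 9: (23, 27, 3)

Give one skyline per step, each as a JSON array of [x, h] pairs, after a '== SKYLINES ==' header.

== SKYLINES ==
[[45,13],[46,0]]
[[44,2],[45,13],[46,0]]
[[2,13],[20,0],[44,2],[45,13],[46,0]]
[[2,13],[20,0],[27,13],[36,0],[44,2],[45,13],[46,0]]
[[2,13],[20,0],[27,13],[36,0],[43,12],[45,13],[46,12],[50,0]]
[[2,13],[20,0],[27,13],[36,18],[40,0],[43,12],[45,13],[46,12],[50,0]]
[[2,13],[20,0],[27,13],[36,18],[40,0],[43,12],[45,13],[46,12],[50,0]]
[[2,13],[20,7],[27,13],[36,18],[40,0],[43,12],[45,13],[46,12],[50,0]]
[[2,13],[20,7],[27,13],[36,18],[40,0],[43,12],[45,13],[46,12],[50,0]]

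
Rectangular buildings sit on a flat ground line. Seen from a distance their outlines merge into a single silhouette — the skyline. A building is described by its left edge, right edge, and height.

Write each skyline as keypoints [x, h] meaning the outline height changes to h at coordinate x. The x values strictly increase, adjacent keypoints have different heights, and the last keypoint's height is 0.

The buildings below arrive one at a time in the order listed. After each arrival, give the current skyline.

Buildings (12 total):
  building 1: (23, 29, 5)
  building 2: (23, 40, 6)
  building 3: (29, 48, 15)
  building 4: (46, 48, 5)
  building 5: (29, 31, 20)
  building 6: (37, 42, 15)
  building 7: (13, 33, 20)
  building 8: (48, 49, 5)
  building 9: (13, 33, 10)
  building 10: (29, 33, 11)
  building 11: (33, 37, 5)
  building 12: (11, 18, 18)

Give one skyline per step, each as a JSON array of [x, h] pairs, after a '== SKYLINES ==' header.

== SKYLINES ==
[[23,5],[29,0]]
[[23,6],[40,0]]
[[23,6],[29,15],[48,0]]
[[23,6],[29,15],[48,0]]
[[23,6],[29,20],[31,15],[48,0]]
[[23,6],[29,20],[31,15],[48,0]]
[[13,20],[33,15],[48,0]]
[[13,20],[33,15],[48,5],[49,0]]
[[13,20],[33,15],[48,5],[49,0]]
[[13,20],[33,15],[48,5],[49,0]]
[[13,20],[33,15],[48,5],[49,0]]
[[11,18],[13,20],[33,15],[48,5],[49,0]]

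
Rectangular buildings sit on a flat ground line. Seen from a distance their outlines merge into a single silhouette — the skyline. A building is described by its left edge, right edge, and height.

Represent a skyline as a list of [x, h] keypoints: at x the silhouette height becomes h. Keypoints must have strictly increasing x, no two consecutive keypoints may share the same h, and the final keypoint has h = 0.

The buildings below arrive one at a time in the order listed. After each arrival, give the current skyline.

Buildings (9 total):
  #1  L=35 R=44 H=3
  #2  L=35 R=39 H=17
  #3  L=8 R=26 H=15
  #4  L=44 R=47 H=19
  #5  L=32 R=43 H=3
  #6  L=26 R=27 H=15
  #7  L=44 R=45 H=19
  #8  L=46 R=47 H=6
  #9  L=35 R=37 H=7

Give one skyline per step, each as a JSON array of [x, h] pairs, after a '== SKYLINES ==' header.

== SKYLINES ==
[[35,3],[44,0]]
[[35,17],[39,3],[44,0]]
[[8,15],[26,0],[35,17],[39,3],[44,0]]
[[8,15],[26,0],[35,17],[39,3],[44,19],[47,0]]
[[8,15],[26,0],[32,3],[35,17],[39,3],[44,19],[47,0]]
[[8,15],[27,0],[32,3],[35,17],[39,3],[44,19],[47,0]]
[[8,15],[27,0],[32,3],[35,17],[39,3],[44,19],[47,0]]
[[8,15],[27,0],[32,3],[35,17],[39,3],[44,19],[47,0]]
[[8,15],[27,0],[32,3],[35,17],[39,3],[44,19],[47,0]]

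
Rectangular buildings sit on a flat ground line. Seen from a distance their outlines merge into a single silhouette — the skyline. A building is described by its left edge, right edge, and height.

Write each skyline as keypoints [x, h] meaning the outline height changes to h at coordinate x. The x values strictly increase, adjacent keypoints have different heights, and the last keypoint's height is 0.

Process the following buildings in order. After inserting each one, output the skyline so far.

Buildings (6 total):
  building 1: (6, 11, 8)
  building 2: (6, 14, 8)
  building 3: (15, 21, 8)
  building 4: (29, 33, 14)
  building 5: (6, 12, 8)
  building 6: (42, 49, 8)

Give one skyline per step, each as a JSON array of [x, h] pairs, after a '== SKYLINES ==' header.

== SKYLINES ==
[[6,8],[11,0]]
[[6,8],[14,0]]
[[6,8],[14,0],[15,8],[21,0]]
[[6,8],[14,0],[15,8],[21,0],[29,14],[33,0]]
[[6,8],[14,0],[15,8],[21,0],[29,14],[33,0]]
[[6,8],[14,0],[15,8],[21,0],[29,14],[33,0],[42,8],[49,0]]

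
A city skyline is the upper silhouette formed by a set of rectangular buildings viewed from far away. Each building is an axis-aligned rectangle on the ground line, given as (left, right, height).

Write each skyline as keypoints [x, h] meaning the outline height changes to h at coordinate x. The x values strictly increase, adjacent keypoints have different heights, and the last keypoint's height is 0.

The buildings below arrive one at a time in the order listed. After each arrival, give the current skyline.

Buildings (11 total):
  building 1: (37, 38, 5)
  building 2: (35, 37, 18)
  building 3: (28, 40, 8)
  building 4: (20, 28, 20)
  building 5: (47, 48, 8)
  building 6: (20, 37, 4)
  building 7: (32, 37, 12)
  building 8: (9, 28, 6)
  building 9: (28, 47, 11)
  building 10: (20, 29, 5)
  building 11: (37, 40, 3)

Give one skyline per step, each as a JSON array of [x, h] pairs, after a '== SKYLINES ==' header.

== SKYLINES ==
[[37,5],[38,0]]
[[35,18],[37,5],[38,0]]
[[28,8],[35,18],[37,8],[40,0]]
[[20,20],[28,8],[35,18],[37,8],[40,0]]
[[20,20],[28,8],[35,18],[37,8],[40,0],[47,8],[48,0]]
[[20,20],[28,8],[35,18],[37,8],[40,0],[47,8],[48,0]]
[[20,20],[28,8],[32,12],[35,18],[37,8],[40,0],[47,8],[48,0]]
[[9,6],[20,20],[28,8],[32,12],[35,18],[37,8],[40,0],[47,8],[48,0]]
[[9,6],[20,20],[28,11],[32,12],[35,18],[37,11],[47,8],[48,0]]
[[9,6],[20,20],[28,11],[32,12],[35,18],[37,11],[47,8],[48,0]]
[[9,6],[20,20],[28,11],[32,12],[35,18],[37,11],[47,8],[48,0]]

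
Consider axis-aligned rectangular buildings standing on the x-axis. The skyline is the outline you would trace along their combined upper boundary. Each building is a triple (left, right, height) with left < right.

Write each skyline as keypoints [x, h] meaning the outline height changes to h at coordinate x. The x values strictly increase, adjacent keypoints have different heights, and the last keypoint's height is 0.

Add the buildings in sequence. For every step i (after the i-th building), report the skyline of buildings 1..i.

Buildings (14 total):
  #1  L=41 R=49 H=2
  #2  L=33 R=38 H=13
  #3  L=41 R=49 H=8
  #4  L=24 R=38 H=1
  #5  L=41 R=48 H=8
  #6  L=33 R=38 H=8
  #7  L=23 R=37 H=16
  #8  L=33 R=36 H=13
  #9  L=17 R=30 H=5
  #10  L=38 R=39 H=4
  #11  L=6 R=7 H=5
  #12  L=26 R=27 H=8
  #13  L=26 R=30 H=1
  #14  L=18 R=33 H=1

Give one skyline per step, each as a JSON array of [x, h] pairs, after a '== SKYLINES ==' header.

== SKYLINES ==
[[41,2],[49,0]]
[[33,13],[38,0],[41,2],[49,0]]
[[33,13],[38,0],[41,8],[49,0]]
[[24,1],[33,13],[38,0],[41,8],[49,0]]
[[24,1],[33,13],[38,0],[41,8],[49,0]]
[[24,1],[33,13],[38,0],[41,8],[49,0]]
[[23,16],[37,13],[38,0],[41,8],[49,0]]
[[23,16],[37,13],[38,0],[41,8],[49,0]]
[[17,5],[23,16],[37,13],[38,0],[41,8],[49,0]]
[[17,5],[23,16],[37,13],[38,4],[39,0],[41,8],[49,0]]
[[6,5],[7,0],[17,5],[23,16],[37,13],[38,4],[39,0],[41,8],[49,0]]
[[6,5],[7,0],[17,5],[23,16],[37,13],[38,4],[39,0],[41,8],[49,0]]
[[6,5],[7,0],[17,5],[23,16],[37,13],[38,4],[39,0],[41,8],[49,0]]
[[6,5],[7,0],[17,5],[23,16],[37,13],[38,4],[39,0],[41,8],[49,0]]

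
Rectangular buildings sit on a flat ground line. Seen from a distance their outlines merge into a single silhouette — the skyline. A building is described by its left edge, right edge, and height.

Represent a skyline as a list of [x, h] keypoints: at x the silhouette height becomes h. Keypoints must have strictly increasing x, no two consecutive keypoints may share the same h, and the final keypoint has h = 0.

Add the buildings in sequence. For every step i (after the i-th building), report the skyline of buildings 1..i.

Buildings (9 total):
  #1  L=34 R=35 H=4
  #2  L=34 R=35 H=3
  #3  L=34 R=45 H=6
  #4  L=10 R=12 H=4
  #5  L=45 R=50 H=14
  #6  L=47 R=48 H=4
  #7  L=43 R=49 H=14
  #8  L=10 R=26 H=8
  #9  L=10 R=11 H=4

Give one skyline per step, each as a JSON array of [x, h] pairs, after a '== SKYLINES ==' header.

== SKYLINES ==
[[34,4],[35,0]]
[[34,4],[35,0]]
[[34,6],[45,0]]
[[10,4],[12,0],[34,6],[45,0]]
[[10,4],[12,0],[34,6],[45,14],[50,0]]
[[10,4],[12,0],[34,6],[45,14],[50,0]]
[[10,4],[12,0],[34,6],[43,14],[50,0]]
[[10,8],[26,0],[34,6],[43,14],[50,0]]
[[10,8],[26,0],[34,6],[43,14],[50,0]]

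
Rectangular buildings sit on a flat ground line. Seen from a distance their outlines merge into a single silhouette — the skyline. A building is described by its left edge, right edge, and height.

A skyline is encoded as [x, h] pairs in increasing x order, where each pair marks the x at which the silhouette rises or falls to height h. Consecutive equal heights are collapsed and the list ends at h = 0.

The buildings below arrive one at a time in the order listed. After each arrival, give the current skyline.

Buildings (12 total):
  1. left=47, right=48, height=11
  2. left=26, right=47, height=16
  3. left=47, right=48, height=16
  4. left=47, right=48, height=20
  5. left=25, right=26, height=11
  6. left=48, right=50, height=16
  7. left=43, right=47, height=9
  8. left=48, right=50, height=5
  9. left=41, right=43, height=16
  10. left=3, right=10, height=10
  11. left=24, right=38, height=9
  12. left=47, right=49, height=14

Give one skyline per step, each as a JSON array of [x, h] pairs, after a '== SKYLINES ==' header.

== SKYLINES ==
[[47,11],[48,0]]
[[26,16],[47,11],[48,0]]
[[26,16],[48,0]]
[[26,16],[47,20],[48,0]]
[[25,11],[26,16],[47,20],[48,0]]
[[25,11],[26,16],[47,20],[48,16],[50,0]]
[[25,11],[26,16],[47,20],[48,16],[50,0]]
[[25,11],[26,16],[47,20],[48,16],[50,0]]
[[25,11],[26,16],[47,20],[48,16],[50,0]]
[[3,10],[10,0],[25,11],[26,16],[47,20],[48,16],[50,0]]
[[3,10],[10,0],[24,9],[25,11],[26,16],[47,20],[48,16],[50,0]]
[[3,10],[10,0],[24,9],[25,11],[26,16],[47,20],[48,16],[50,0]]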